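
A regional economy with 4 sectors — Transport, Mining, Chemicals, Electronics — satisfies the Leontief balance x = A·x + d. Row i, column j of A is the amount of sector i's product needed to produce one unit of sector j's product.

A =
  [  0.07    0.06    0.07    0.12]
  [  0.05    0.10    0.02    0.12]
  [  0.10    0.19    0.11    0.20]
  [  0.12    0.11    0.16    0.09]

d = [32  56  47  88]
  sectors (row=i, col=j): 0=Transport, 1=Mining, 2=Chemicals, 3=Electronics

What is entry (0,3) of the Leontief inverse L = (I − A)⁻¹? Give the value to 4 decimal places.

Form M = I − A:
  [  0.93   -0.06   -0.07   -0.12]
  [ -0.05    0.90   -0.02   -0.12]
  [ -0.10   -0.19    0.89   -0.20]
  [ -0.12   -0.11   -0.16    0.91]
Leontief inverse L = M⁻¹:
  [  1.1202    0.1246    0.1254    0.1917]
  [  0.0920    1.1528    0.0652    0.1785]
  [  0.1887    0.3073    1.2047    0.3302]
  [  0.1920    0.2098    0.2362    1.2038]
Total output x = L · d:
  x_0 = 1.1202·32 + 0.1246·56 + 0.1254·47 + 0.1917·88 = 65.5835
  x_1 = 0.0920·32 + 1.1528·56 + 0.0652·47 + 0.1785·88 = 86.2770
  x_2 = 0.1887·32 + 0.3073·56 + 1.2047·47 + 0.3302·88 = 108.9182
  x_3 = 0.1920·32 + 0.2098·56 + 0.2362·47 + 1.2038·88 = 134.9312

L[0,3] = 0.1917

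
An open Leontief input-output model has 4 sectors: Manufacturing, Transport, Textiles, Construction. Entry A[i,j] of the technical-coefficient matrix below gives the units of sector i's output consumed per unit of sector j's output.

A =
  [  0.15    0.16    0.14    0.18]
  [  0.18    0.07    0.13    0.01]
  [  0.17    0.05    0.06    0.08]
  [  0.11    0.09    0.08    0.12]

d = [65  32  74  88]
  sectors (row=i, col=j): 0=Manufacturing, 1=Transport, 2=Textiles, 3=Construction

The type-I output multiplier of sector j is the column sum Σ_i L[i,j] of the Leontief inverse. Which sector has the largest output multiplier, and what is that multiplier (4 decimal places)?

Form M = I − A:
  [  0.85   -0.16   -0.14   -0.18]
  [ -0.18    0.93   -0.13   -0.01]
  [ -0.17   -0.05    0.94   -0.08]
  [ -0.11   -0.09   -0.08    0.88]
Leontief inverse L = M⁻¹:
  [  1.3243    0.2706    0.2600    0.2976]
  [  0.2970    1.1467    0.2107    0.0929]
  [  0.2741    0.1238    1.1354    0.1607]
  [  0.2208    0.1624    0.1573    1.1977]
Total output x = L · d:
  x_0 = 1.3243·65 + 0.2706·32 + 0.2600·74 + 0.2976·88 = 140.1645
  x_1 = 0.2970·65 + 1.1467·32 + 0.2107·74 + 0.0929·88 = 79.7716
  x_2 = 0.2741·65 + 0.1238·32 + 1.1354·74 + 0.1607·88 = 119.9395
  x_3 = 0.2208·65 + 0.1624·32 + 0.1573·74 + 1.1977·88 = 136.5826
Output multipliers (column sums of L):
  Manufacturing: 2.1162
  Transport: 1.7034
  Textiles: 1.7634
  Construction: 1.7489

Manufacturing (2.1162)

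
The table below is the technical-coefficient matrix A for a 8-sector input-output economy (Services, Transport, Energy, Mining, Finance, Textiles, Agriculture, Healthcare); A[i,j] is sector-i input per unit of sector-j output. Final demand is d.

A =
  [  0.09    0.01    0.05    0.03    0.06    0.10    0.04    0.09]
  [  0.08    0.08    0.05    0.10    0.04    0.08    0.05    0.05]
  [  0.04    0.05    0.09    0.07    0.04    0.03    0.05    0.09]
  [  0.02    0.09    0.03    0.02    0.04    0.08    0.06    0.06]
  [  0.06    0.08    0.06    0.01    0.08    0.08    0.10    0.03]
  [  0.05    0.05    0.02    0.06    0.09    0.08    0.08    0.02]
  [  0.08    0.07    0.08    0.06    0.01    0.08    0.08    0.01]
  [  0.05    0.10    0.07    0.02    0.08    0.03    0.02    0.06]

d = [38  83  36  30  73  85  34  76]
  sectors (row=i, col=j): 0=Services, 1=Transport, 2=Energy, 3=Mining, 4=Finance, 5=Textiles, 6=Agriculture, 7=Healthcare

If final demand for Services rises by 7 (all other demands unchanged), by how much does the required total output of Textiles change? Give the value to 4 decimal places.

0.7086

Form M = I − A:
  [  0.91   -0.01   -0.05   -0.03   -0.06   -0.10   -0.04   -0.09]
  [ -0.08    0.92   -0.05   -0.10   -0.04   -0.08   -0.05   -0.05]
  [ -0.04   -0.05    0.91   -0.07   -0.04   -0.03   -0.05   -0.09]
  [ -0.02   -0.09   -0.03    0.98   -0.04   -0.08   -0.06   -0.06]
  [ -0.06   -0.08   -0.06   -0.01    0.92   -0.08   -0.10   -0.03]
  [ -0.05   -0.05   -0.02   -0.06   -0.09    0.92   -0.08   -0.02]
  [ -0.08   -0.07   -0.08   -0.06   -0.01   -0.08    0.92   -0.01]
  [ -0.05   -0.10   -0.07   -0.02   -0.08   -0.03   -0.02    0.94]
Leontief inverse L = M⁻¹:
  [  1.1422    0.0646    0.0980    0.0680    0.1130    0.1611    0.0921    0.1345]
  [  0.1380    1.1441    0.1022    0.1472    0.0943    0.1516    0.1090    0.1006]
  [  0.0886    0.1082    1.1401    0.1102    0.0862    0.0863    0.0987    0.1361]
  [  0.0661    0.1410    0.0713    1.0593    0.0820    0.1333    0.1061    0.0948]
  [  0.1195    0.1399    0.1138    0.0580    1.1311    0.1486    0.1603    0.0744]
  [  0.1012    0.1050    0.0651    0.0994    0.1367    1.1434    0.1357    0.0580]
  [  0.1330    0.1236    0.1283    0.1057    0.0554    0.1437    1.1330    0.0552]
  [  0.0997    0.1541    0.1170    0.0604    0.1260    0.0862    0.0682    1.1032]
Total output x = L · d:
  x_0 = 1.1422·38 + 0.0646·83 + 0.0980·36 + 0.0680·30 + 0.1130·73 + 0.1611·85 + 0.0921·34 + 0.1345·76 = 89.6270
  x_1 = 0.1380·38 + 1.1441·83 + 0.1022·36 + 0.1472·30 + 0.0943·73 + 0.1516·85 + 0.1090·34 + 0.1006·76 = 139.4209
  x_2 = 0.0886·38 + 0.1082·83 + 1.1401·36 + 0.1102·30 + 0.0862·73 + 0.0863·85 + 0.0987·34 + 0.1361·76 = 84.0205
  x_3 = 0.0661·38 + 0.1410·83 + 0.0713·36 + 1.0593·30 + 0.0820·73 + 0.1333·85 + 0.1061·34 + 0.0948·76 = 76.6951
  x_4 = 0.1195·38 + 0.1399·83 + 0.1138·36 + 0.0580·30 + 1.1311·73 + 0.1486·85 + 0.1603·34 + 0.0744·76 = 128.2962
  x_5 = 0.1012·38 + 0.1050·83 + 0.0651·36 + 0.0994·30 + 0.1367·73 + 1.1434·85 + 0.1357·34 + 0.0580·76 = 134.0798
  x_6 = 0.1330·38 + 0.1236·83 + 0.1283·36 + 0.1057·30 + 0.0554·73 + 0.1437·85 + 1.1330·34 + 0.0552·76 = 82.0817
  x_7 = 0.0997·38 + 0.1541·83 + 0.1170·36 + 0.0604·30 + 0.1260·73 + 0.0862·85 + 0.0682·34 + 1.1032·76 = 125.2835
Δx_5 = L[5,0] · Δd_0 = 0.1012 · 7 = 0.7086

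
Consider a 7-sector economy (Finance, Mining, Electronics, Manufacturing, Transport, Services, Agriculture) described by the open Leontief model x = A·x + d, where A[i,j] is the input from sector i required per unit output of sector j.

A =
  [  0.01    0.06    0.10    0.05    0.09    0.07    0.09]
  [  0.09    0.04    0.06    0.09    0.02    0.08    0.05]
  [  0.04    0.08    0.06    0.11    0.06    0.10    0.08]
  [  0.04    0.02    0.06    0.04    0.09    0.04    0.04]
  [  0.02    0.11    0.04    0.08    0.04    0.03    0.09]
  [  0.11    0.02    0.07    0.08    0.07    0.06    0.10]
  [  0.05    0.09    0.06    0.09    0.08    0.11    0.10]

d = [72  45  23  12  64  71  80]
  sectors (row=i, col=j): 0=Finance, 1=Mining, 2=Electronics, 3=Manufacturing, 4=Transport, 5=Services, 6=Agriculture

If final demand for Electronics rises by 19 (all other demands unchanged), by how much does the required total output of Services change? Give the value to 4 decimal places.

2.5178

Form M = I − A:
  [  0.99   -0.06   -0.10   -0.05   -0.09   -0.07   -0.09]
  [ -0.09    0.96   -0.06   -0.09   -0.02   -0.08   -0.05]
  [ -0.04   -0.08    0.94   -0.11   -0.06   -0.10   -0.08]
  [ -0.04   -0.02   -0.06    0.96   -0.09   -0.04   -0.04]
  [ -0.02   -0.11   -0.04   -0.08    0.96   -0.03   -0.09]
  [ -0.11   -0.02   -0.07   -0.08   -0.07    0.94   -0.10]
  [ -0.05   -0.09   -0.06   -0.09   -0.08   -0.11    0.90]
Leontief inverse L = M⁻¹:
  [  1.0577    0.1161    0.1541    0.1220    0.1458    0.1337    0.1608]
  [  0.1316    1.0845    0.1133    0.1497    0.0754    0.1361    0.1128]
  [  0.0942    0.1356    1.1221    0.1852    0.1244    0.1680    0.1560]
  [  0.0696    0.0601    0.0980    1.0881    0.1293    0.0816    0.0894]
  [  0.0620    0.1542    0.0873    0.1392    1.0876    0.0849    0.1469]
  [  0.1558    0.0797    0.1325    0.1527    0.1359    1.1279    0.1775]
  [  0.1097    0.1534    0.1285    0.1739    0.1501    0.1858    1.1854]
Total output x = L · d:
  x_0 = 1.0577·72 + 0.1161·45 + 0.1541·23 + 0.1220·12 + 0.1458·64 + 0.1337·71 + 0.1608·80 = 118.0749
  x_1 = 0.1316·72 + 1.0845·45 + 0.1133·23 + 0.1497·12 + 0.0754·64 + 0.1361·71 + 0.1128·80 = 86.1900
  x_2 = 0.0942·72 + 0.1356·45 + 1.1221·23 + 0.1852·12 + 0.1244·64 + 0.1680·71 + 0.1560·80 = 73.2948
  x_3 = 0.0696·72 + 0.0601·45 + 0.0980·23 + 1.0881·12 + 0.1293·64 + 0.0816·71 + 0.0894·80 = 44.2416
  x_4 = 0.0620·72 + 0.1542·45 + 0.0873·23 + 0.1392·12 + 1.0876·64 + 0.0849·71 + 0.1469·80 = 102.4650
  x_5 = 0.1558·72 + 0.0797·45 + 0.1325·23 + 0.1527·12 + 0.1359·64 + 1.1279·71 + 0.1775·80 = 122.6621
  x_6 = 0.1097·72 + 0.1534·45 + 0.1285·23 + 0.1739·12 + 0.1501·64 + 0.1858·71 + 1.1854·80 = 137.4781
Δx_5 = L[5,2] · Δd_2 = 0.1325 · 19 = 2.5178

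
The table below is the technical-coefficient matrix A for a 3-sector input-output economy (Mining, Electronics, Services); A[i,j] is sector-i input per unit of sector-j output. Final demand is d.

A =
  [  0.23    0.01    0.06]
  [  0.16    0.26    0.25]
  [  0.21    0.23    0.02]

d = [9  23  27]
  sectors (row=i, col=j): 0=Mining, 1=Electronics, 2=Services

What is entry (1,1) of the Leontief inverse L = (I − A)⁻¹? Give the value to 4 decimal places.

Form M = I − A:
  [  0.77   -0.01   -0.06]
  [ -0.16    0.74   -0.25]
  [ -0.21   -0.23    0.98]
Leontief inverse L = M⁻¹:
  [  1.3341    0.0472    0.0937]
  [  0.4182    1.4825    0.4038]
  [  0.3840    0.3580    1.1353]
Total output x = L · d:
  x_0 = 1.3341·9 + 0.0472·23 + 0.0937·27 = 15.6211
  x_1 = 0.4182·9 + 1.4825·23 + 0.4038·27 = 48.7636
  x_2 = 0.3840·9 + 0.3580·23 + 1.1353·27 = 42.3429

L[1,1] = 1.4825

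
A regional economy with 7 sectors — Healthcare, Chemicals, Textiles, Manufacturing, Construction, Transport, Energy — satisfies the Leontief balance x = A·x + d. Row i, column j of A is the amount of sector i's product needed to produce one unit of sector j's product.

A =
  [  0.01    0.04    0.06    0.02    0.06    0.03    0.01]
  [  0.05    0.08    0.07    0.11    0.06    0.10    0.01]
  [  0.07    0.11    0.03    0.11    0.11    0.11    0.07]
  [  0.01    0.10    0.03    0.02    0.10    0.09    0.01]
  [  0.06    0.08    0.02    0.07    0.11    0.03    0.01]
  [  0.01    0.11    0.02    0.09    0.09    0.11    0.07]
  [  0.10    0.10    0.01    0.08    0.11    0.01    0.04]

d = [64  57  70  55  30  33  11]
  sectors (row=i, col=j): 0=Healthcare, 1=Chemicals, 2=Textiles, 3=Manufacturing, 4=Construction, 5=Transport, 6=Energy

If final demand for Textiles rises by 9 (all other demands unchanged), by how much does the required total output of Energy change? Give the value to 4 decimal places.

0.3543

Form M = I − A:
  [  0.99   -0.04   -0.06   -0.02   -0.06   -0.03   -0.01]
  [ -0.05    0.92   -0.07   -0.11   -0.06   -0.10   -0.01]
  [ -0.07   -0.11    0.97   -0.11   -0.11   -0.11   -0.07]
  [ -0.01   -0.10   -0.03    0.98   -0.10   -0.09   -0.01]
  [ -0.06   -0.08   -0.02   -0.07    0.89   -0.03   -0.01]
  [ -0.01   -0.11   -0.02   -0.09   -0.09    0.89   -0.07]
  [ -0.10   -0.10   -0.01   -0.08   -0.11   -0.01    0.96]
Leontief inverse L = M⁻¹:
  [  1.0288    0.0778    0.0744    0.0527    0.0988    0.0615    0.0230]
  [  0.0808    1.1568    0.1004    0.1708    0.1364    0.1674    0.0356]
  [  0.1118    0.2032    1.0673    0.1846    0.2048    0.1852    0.0987]
  [  0.0364    0.1579    0.0532    1.0713    0.1577    0.1395    0.0289]
  [  0.0850    0.1345    0.0443    0.1140    1.1672    0.0746    0.0243]
  [  0.0466    0.1907    0.0502    0.1559    0.1703    1.1754    0.0952]
  [  0.1300    0.1613    0.0394    0.1292    0.1753    0.0582    1.0550]
Total output x = L · d:
  x_0 = 1.0288·64 + 0.0778·57 + 0.0744·70 + 0.0527·55 + 0.0988·30 + 0.0615·33 + 0.0230·11 = 83.6284
  x_1 = 0.0808·64 + 1.1568·57 + 0.1004·70 + 0.1708·55 + 0.1364·30 + 0.1674·33 + 0.0356·11 = 97.5328
  x_2 = 0.1118·64 + 0.2032·57 + 1.0673·70 + 0.1846·55 + 0.2048·30 + 0.1852·33 + 0.0987·11 = 116.9431
  x_3 = 0.0364·64 + 0.1579·57 + 0.0532·70 + 1.0713·55 + 0.1577·30 + 0.1395·33 + 0.0289·11 = 83.6338
  x_4 = 0.0850·64 + 0.1345·57 + 0.0443·70 + 0.1140·55 + 1.1672·30 + 0.0746·33 + 0.0243·11 = 60.2264
  x_5 = 0.0466·64 + 0.1907·57 + 0.0502·70 + 0.1559·55 + 0.1703·30 + 1.1754·33 + 0.0952·11 = 70.8788
  x_6 = 0.1300·64 + 0.1613·57 + 0.0394·70 + 0.1292·55 + 0.1753·30 + 0.0582·33 + 1.0550·11 = 46.1562
Δx_6 = L[6,2] · Δd_2 = 0.0394 · 9 = 0.3543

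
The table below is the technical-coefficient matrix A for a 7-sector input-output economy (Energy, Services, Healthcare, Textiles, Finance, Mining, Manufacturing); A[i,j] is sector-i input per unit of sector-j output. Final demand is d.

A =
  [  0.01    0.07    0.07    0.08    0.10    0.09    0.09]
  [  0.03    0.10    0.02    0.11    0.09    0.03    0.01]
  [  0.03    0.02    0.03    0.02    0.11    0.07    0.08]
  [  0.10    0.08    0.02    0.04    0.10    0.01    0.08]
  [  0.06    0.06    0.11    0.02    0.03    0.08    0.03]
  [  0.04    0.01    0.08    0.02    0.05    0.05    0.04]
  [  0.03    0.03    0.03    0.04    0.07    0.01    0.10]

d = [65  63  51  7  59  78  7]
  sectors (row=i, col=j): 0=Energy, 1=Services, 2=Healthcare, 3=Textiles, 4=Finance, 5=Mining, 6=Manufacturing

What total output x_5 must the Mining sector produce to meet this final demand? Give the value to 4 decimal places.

Form M = I − A:
  [  0.99   -0.07   -0.07   -0.08   -0.10   -0.09   -0.09]
  [ -0.03    0.90   -0.02   -0.11   -0.09   -0.03   -0.01]
  [ -0.03   -0.02    0.97   -0.02   -0.11   -0.07   -0.08]
  [ -0.10   -0.08   -0.02    0.96   -0.10   -0.01   -0.08]
  [ -0.06   -0.06   -0.11   -0.02    0.97   -0.08   -0.03]
  [ -0.04   -0.01   -0.08   -0.02   -0.05    0.95   -0.04]
  [ -0.03   -0.03   -0.03   -0.04   -0.07   -0.01    0.90]
Leontief inverse L = M⁻¹:
  [  1.0473    0.1107    0.1130    0.1140    0.1593    0.1271    0.1371]
  [  0.0628    1.1413    0.0531    0.1431    0.1394    0.0596    0.0437]
  [  0.0544    0.0464    1.0652    0.0419    0.1484    0.0992    0.1137]
  [  0.1291    0.1219    0.0590    1.0769    0.1535    0.0460    0.1224]
  [  0.0839    0.0894    0.1428    0.0479    1.0797    0.1134    0.0674]
  [  0.0587    0.0302    0.1061    0.0376    0.0852    1.0753    0.0696]
  [  0.0517    0.0560    0.0559    0.0620    0.1066    0.0323    1.1324]
Total output x = L · d:
  x_0 = 1.0473·65 + 0.1107·63 + 0.1130·51 + 0.1140·7 + 0.1593·59 + 0.1271·78 + 0.1371·7 = 101.8812
  x_1 = 0.0628·65 + 1.1413·63 + 0.0531·51 + 0.1431·7 + 0.1394·59 + 0.0596·78 + 0.0437·7 = 92.8729
  x_2 = 0.0544·65 + 0.0464·63 + 1.0652·51 + 0.0419·7 + 0.1484·59 + 0.0992·78 + 0.1137·7 = 78.3656
  x_3 = 0.1291·65 + 0.1219·63 + 0.0590·51 + 1.0769·7 + 0.1535·59 + 0.0460·78 + 0.1224·7 = 40.1245
  x_4 = 0.0839·65 + 0.0894·63 + 0.1428·51 + 0.0479·7 + 1.0797·59 + 0.1134·78 + 0.0674·7 = 91.7297
  x_5 = 0.0587·65 + 0.0302·63 + 0.1061·51 + 0.0376·7 + 0.0852·59 + 1.0753·78 + 0.0696·7 = 100.7779
  x_6 = 0.0517·65 + 0.0560·63 + 0.0559·51 + 0.0620·7 + 0.1066·59 + 0.0323·78 + 1.1324·7 = 26.9194

100.7779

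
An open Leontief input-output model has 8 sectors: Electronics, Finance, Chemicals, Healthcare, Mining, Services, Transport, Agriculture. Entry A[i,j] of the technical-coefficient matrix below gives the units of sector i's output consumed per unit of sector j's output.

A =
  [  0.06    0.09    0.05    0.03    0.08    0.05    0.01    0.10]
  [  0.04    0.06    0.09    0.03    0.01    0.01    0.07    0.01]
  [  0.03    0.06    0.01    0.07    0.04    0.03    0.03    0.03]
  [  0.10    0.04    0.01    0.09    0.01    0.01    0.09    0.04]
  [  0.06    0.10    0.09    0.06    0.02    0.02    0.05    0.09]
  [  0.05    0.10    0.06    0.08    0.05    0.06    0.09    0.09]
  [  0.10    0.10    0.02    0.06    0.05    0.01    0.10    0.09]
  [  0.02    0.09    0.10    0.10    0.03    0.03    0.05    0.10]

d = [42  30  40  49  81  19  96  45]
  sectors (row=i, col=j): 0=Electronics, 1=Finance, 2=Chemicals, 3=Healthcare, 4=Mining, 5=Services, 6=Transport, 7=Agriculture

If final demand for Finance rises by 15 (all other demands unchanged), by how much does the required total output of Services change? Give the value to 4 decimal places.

Form M = I − A:
  [  0.94   -0.09   -0.05   -0.03   -0.08   -0.05   -0.01   -0.10]
  [ -0.04    0.94   -0.09   -0.03   -0.01   -0.01   -0.07   -0.01]
  [ -0.03   -0.06    0.99   -0.07   -0.04   -0.03   -0.03   -0.03]
  [ -0.10   -0.04   -0.01    0.91   -0.01   -0.01   -0.09   -0.04]
  [ -0.06   -0.10   -0.09   -0.06    0.98   -0.02   -0.05   -0.09]
  [ -0.05   -0.10   -0.06   -0.08   -0.05    0.94   -0.09   -0.09]
  [ -0.10   -0.10   -0.02   -0.06   -0.05   -0.01    0.90   -0.09]
  [ -0.02   -0.09   -0.10   -0.10   -0.03   -0.03   -0.05    0.90]
Leontief inverse L = M⁻¹:
  [  1.1028    0.1559    0.1018    0.0837    0.1080    0.0723    0.0580    0.1552]
  [  0.0722    1.1014    0.1149    0.0630    0.0302    0.0230    0.1029    0.0425]
  [  0.0626    0.1003    1.0389    0.1041    0.0570    0.0426    0.0645    0.0637]
  [  0.1460    0.0946    0.0441    1.1337    0.0372    0.0273    0.1336    0.0889]
  [  0.1063    0.1639    0.1357    0.1143    1.0490    0.0409    0.1002    0.1422]
  [  0.1101    0.1804    0.1160    0.1471    0.0852    1.0854    0.1558    0.1573]
  [  0.1559    0.1750    0.0736    0.1183    0.0842    0.0328    1.1573    0.1544]
  [  0.0708    0.1565    0.1466    0.1610    0.0584    0.0510    0.1064    1.1543]
Total output x = L · d:
  x_0 = 1.1028·42 + 0.1559·30 + 0.1018·40 + 0.0837·49 + 0.1080·81 + 0.0723·19 + 0.0580·96 + 0.1552·45 = 81.8422
  x_1 = 0.0722·42 + 1.1014·30 + 0.1149·40 + 0.0630·49 + 0.0302·81 + 0.0230·19 + 0.1029·96 + 0.0425·45 = 58.4401
  x_2 = 0.0626·42 + 0.1003·30 + 1.0389·40 + 0.1041·49 + 0.0570·81 + 0.0426·19 + 0.0645·96 + 0.0637·45 = 66.7832
  x_3 = 0.1460·42 + 0.0946·30 + 0.0441·40 + 1.1337·49 + 0.0372·81 + 0.0273·19 + 0.1336·96 + 0.0889·45 = 86.6361
  x_4 = 0.1063·42 + 0.1639·30 + 0.1357·40 + 0.1143·49 + 1.0490·81 + 0.0409·19 + 0.1002·96 + 0.1422·45 = 122.1715
  x_5 = 0.1101·42 + 0.1804·30 + 0.1160·40 + 0.1471·49 + 0.0852·81 + 1.0854·19 + 0.1558·96 + 0.1573·45 = 71.4461
  x_6 = 0.1559·42 + 0.1750·30 + 0.0736·40 + 0.1183·49 + 0.0842·81 + 0.0328·19 + 1.1573·96 + 0.1544·45 = 146.0221
  x_7 = 0.0708·42 + 0.1565·30 + 0.1466·40 + 0.1610·49 + 0.0584·81 + 0.0510·19 + 0.1064·96 + 1.1543·45 = 89.2756
Δx_5 = L[5,1] · Δd_1 = 0.1804 · 15 = 2.7056

2.7056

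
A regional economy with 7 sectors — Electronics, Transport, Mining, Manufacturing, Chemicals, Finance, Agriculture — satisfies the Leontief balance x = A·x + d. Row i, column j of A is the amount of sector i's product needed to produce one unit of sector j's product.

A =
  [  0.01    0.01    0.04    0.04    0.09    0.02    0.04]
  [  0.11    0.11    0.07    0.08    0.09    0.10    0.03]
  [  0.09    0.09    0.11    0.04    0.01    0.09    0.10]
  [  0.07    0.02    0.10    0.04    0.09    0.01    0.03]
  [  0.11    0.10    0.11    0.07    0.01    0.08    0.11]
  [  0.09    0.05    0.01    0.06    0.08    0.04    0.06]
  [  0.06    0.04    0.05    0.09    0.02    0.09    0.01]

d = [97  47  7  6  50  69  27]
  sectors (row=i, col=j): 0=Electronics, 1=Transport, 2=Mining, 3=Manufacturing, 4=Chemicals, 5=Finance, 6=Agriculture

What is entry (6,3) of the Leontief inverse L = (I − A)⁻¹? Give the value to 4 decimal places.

L[6,3] = 0.1243

Form M = I − A:
  [  0.99   -0.01   -0.04   -0.04   -0.09   -0.02   -0.04]
  [ -0.11    0.89   -0.07   -0.08   -0.09   -0.10   -0.03]
  [ -0.09   -0.09    0.89   -0.04   -0.01   -0.09   -0.10]
  [ -0.07   -0.02   -0.10    0.96   -0.09   -0.01   -0.03]
  [ -0.11   -0.10   -0.11   -0.07    0.99   -0.08   -0.11]
  [ -0.09   -0.05   -0.01   -0.06   -0.08    0.96   -0.06]
  [ -0.06   -0.04   -0.05   -0.09   -0.02   -0.09    0.99]
Leontief inverse L = M⁻¹:
  [  1.0471    0.0393    0.0759    0.0677    0.1111    0.0494    0.0686]
  [  0.1905    1.1736    0.1425    0.1413    0.1532    0.1621    0.0888]
  [  0.1586    0.1443    1.1705    0.0951    0.0630    0.1482    0.1479]
  [  0.1189    0.0604    0.1506    1.0766    0.1212    0.0509    0.0710]
  [  0.1847    0.1585    0.1783    0.1304    1.0698    0.1427    0.1617]
  [  0.1392    0.0879    0.0567    0.1006    0.1195    1.0790    0.0957]
  [  0.1064    0.0738    0.0919    0.1243    0.0596    0.1226    1.0437]
Total output x = L · d:
  x_0 = 1.0471·97 + 0.0393·47 + 0.0759·7 + 0.0677·6 + 0.1111·50 + 0.0494·69 + 0.0686·27 = 115.1702
  x_1 = 0.1905·97 + 1.1736·47 + 0.1425·7 + 0.1413·6 + 0.1532·50 + 0.1621·69 + 0.0888·27 = 96.7282
  x_2 = 0.1586·97 + 0.1443·47 + 1.1705·7 + 0.0951·6 + 0.0630·50 + 0.1482·69 + 0.1479·27 = 48.2980
  x_3 = 0.1189·97 + 0.0604·47 + 0.1506·7 + 1.0766·6 + 0.1212·50 + 0.0509·69 + 0.0710·27 = 33.3811
  x_4 = 0.1847·97 + 0.1585·47 + 0.1783·7 + 0.1304·6 + 1.0698·50 + 0.1427·69 + 0.1617·27 = 95.1016
  x_5 = 0.1392·97 + 0.0879·47 + 0.0567·7 + 0.1006·6 + 0.1195·50 + 1.0790·69 + 0.0957·27 = 101.6495
  x_6 = 0.1064·97 + 0.0738·47 + 0.0919·7 + 0.1243·6 + 0.0596·50 + 0.1226·69 + 1.0437·27 = 54.7970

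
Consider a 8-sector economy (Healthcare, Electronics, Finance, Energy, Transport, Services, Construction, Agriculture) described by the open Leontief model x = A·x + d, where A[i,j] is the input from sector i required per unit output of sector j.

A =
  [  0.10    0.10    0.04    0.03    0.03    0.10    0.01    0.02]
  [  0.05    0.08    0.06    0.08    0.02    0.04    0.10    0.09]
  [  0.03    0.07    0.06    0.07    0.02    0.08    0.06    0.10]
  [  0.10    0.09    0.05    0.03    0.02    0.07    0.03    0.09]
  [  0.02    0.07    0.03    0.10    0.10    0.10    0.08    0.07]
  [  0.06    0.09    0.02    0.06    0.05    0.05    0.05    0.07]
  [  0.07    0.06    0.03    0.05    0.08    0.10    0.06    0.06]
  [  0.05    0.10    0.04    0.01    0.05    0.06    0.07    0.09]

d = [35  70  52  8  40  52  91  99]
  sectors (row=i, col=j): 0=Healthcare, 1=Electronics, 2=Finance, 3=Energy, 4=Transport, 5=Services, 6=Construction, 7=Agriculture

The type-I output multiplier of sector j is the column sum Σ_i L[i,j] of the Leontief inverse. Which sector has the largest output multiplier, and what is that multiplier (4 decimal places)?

Form M = I − A:
  [  0.90   -0.10   -0.04   -0.03   -0.03   -0.10   -0.01   -0.02]
  [ -0.05    0.92   -0.06   -0.08   -0.02   -0.04   -0.10   -0.09]
  [ -0.03   -0.07    0.94   -0.07   -0.02   -0.08   -0.06   -0.10]
  [ -0.10   -0.09   -0.05    0.97   -0.02   -0.07   -0.03   -0.09]
  [ -0.02   -0.07   -0.03   -0.10    0.90   -0.10   -0.08   -0.07]
  [ -0.06   -0.09   -0.02   -0.06   -0.05    0.95   -0.05   -0.07]
  [ -0.07   -0.06   -0.03   -0.05   -0.08   -0.10    0.94   -0.06]
  [ -0.05   -0.10   -0.04   -0.01   -0.05   -0.06   -0.07    0.91]
Leontief inverse L = M⁻¹:
  [  1.1522    0.1709    0.0745    0.0752    0.0638    0.1580    0.0573    0.0787]
  [  0.1132    1.1643    0.1027    0.1305    0.0645    0.1133    0.1597    0.1660]
  [  0.0879    0.1501    1.0996    0.1177    0.0614    0.1465    0.1167    0.1729]
  [  0.1575    0.1694    0.0889    1.0765    0.0586    0.1354    0.0836    0.1569]
  [  0.0872    0.1629    0.0747    0.1610    1.1546    0.1810    0.1476    0.1546]
  [  0.1144    0.1641    0.0565    0.1059    0.0895    1.1129    0.1025    0.1347]
  [  0.1304    0.1434    0.0693    0.1037    0.1277    0.1727    1.1181    0.1317]
  [  0.1037    0.1766    0.0778    0.0593    0.0931    0.1257    0.1276    1.1583]
Total output x = L · d:
  x_0 = 1.1522·35 + 0.1709·70 + 0.0745·52 + 0.0752·8 + 0.0638·40 + 0.1580·52 + 0.0573·91 + 0.0787·99 = 80.5353
  x_1 = 0.1132·35 + 1.1643·70 + 0.1027·52 + 0.1305·8 + 0.0645·40 + 0.1133·52 + 0.1597·91 + 0.1660·99 = 131.2931
  x_2 = 0.0879·35 + 0.1501·70 + 1.0996·52 + 0.1177·8 + 0.0614·40 + 0.1465·52 + 0.1167·91 + 0.1729·99 = 109.5277
  x_3 = 0.1575·35 + 0.1694·70 + 0.0889·52 + 1.0765·8 + 0.0586·40 + 0.1354·52 + 0.0836·91 + 0.1569·99 = 63.1288
  x_4 = 0.0872·35 + 0.1629·70 + 0.0747·52 + 0.1610·8 + 1.1546·40 + 0.1810·52 + 0.1476·91 + 0.1546·99 = 103.9614
  x_5 = 0.1144·35 + 0.1641·70 + 0.0565·52 + 0.1059·8 + 0.0895·40 + 1.1129·52 + 0.1025·91 + 0.1347·99 = 103.3837
  x_6 = 0.1304·35 + 0.1434·70 + 0.0693·52 + 0.1037·8 + 0.1277·40 + 0.1727·52 + 1.1181·91 + 0.1317·99 = 147.9108
  x_7 = 0.1037·35 + 0.1766·70 + 0.0778·52 + 0.0593·8 + 0.0931·40 + 0.1257·52 + 0.1276·91 + 1.1583·99 = 157.0586
Output multipliers (column sums of L):
  Healthcare: 1.9466
  Electronics: 2.3018
  Finance: 1.6440
  Energy: 1.8298
  Transport: 1.7132
  Services: 2.1455
  Construction: 1.9131
  Agriculture: 2.1539

Electronics (2.3018)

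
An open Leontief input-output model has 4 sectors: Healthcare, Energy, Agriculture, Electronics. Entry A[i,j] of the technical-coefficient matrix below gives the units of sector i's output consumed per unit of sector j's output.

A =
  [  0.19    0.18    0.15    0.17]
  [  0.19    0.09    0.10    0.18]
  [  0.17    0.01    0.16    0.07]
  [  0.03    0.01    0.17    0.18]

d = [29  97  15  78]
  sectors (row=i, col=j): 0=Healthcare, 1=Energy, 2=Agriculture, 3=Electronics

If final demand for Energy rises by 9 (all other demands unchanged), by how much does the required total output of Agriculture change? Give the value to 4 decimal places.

Form M = I − A:
  [  0.81   -0.18   -0.15   -0.17]
  [ -0.19    0.91   -0.10   -0.18]
  [ -0.17   -0.01    0.84   -0.07]
  [ -0.03   -0.01   -0.17    0.82]
Leontief inverse L = M⁻¹:
  [  1.3905    0.2832    0.3591    0.3811]
  [  0.3458    1.1742    0.2729    0.3527]
  [  0.2952    0.0746    1.2901    0.1877]
  [  0.1163    0.0402    0.2839    1.2767]
Total output x = L · d:
  x_0 = 1.3905·29 + 0.2832·97 + 0.3591·15 + 0.3811·78 = 102.9038
  x_1 = 0.3458·29 + 1.1742·97 + 0.2729·15 + 0.3527·78 = 155.5277
  x_2 = 0.2952·29 + 0.0746·97 + 1.2901·15 + 0.1877·78 = 49.7933
  x_3 = 0.1163·29 + 0.0402·97 + 0.2839·15 + 1.2767·78 = 111.1064
Δx_2 = L[2,1] · Δd_1 = 0.0746 · 9 = 0.6717

0.6717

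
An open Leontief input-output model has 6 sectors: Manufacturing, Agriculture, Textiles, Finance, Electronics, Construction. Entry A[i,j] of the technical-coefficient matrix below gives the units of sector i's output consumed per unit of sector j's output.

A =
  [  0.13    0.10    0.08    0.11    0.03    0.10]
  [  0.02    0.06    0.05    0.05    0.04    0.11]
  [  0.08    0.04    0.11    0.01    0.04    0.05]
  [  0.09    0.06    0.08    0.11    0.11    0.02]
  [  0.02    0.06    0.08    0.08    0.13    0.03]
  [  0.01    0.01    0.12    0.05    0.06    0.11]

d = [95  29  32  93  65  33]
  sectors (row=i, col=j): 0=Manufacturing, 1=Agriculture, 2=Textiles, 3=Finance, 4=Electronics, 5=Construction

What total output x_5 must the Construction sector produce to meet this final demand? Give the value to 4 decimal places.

62.7287

Form M = I − A:
  [  0.87   -0.10   -0.08   -0.11   -0.03   -0.10]
  [ -0.02    0.94   -0.05   -0.05   -0.04   -0.11]
  [ -0.08   -0.04    0.89   -0.01   -0.04   -0.05]
  [ -0.09   -0.06   -0.08    0.89   -0.11   -0.02]
  [ -0.02   -0.06   -0.08   -0.08    0.87   -0.03]
  [ -0.01   -0.01   -0.12   -0.05   -0.06    0.89]
Leontief inverse L = M⁻¹:
  [  1.1899    0.1521    0.1620    0.1749    0.0892    0.1685]
  [  0.0462    1.0848    0.0996    0.0831    0.0768    0.1493]
  [  0.1154    0.0700    1.1604    0.0428    0.0722    0.0902]
  [  0.1416    0.1075    0.1483    1.1679    0.1691    0.0695]
  [  0.0556    0.0959    0.1370    0.1239    1.1824    0.0684]
  [  0.0412    0.0358    0.1770    0.0826    0.1008    1.1478]
Total output x = L · d:
  x_0 = 1.1899·95 + 0.1521·29 + 0.1620·32 + 0.1749·93 + 0.0892·65 + 0.1685·33 = 150.2633
  x_1 = 0.0462·95 + 1.0848·29 + 0.0996·32 + 0.0831·93 + 0.0768·65 + 0.1493·33 = 56.6792
  x_2 = 0.1154·95 + 0.0700·29 + 1.1604·32 + 0.0428·93 + 0.0722·65 + 0.0902·33 = 61.7757
  x_3 = 0.1416·95 + 0.1075·29 + 0.1483·32 + 1.1679·93 + 0.1691·65 + 0.0695·33 = 143.2144
  x_4 = 0.0556·95 + 0.0959·29 + 0.1370·32 + 0.1239·93 + 1.1824·65 + 0.0684·33 = 103.0886
  x_5 = 0.0412·95 + 0.0358·29 + 0.1770·32 + 0.0826·93 + 0.1008·65 + 1.1478·33 = 62.7287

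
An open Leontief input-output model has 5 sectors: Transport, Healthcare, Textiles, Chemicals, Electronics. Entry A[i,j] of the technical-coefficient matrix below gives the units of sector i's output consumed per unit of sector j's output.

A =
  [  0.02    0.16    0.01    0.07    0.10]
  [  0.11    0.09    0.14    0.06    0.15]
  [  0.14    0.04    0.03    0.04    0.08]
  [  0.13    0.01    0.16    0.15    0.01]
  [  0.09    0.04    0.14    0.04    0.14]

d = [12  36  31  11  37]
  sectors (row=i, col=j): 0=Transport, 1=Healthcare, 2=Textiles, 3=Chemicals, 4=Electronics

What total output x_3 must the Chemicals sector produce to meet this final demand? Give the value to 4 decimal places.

Form M = I − A:
  [  0.98   -0.16   -0.01   -0.07   -0.10]
  [ -0.11    0.91   -0.14   -0.06   -0.15]
  [ -0.14   -0.04    0.97   -0.04   -0.08]
  [ -0.13   -0.01   -0.16    0.85   -0.01]
  [ -0.09   -0.04   -0.14   -0.04    0.86]
Leontief inverse L = M⁻¹:
  [  1.0864    0.2035    0.0844    0.1158    0.1710]
  [  0.2005    1.1562    0.2245    0.1203    0.2473]
  [  0.1870    0.0872    1.0784    0.0788    0.1382]
  [  0.2056    0.0622    0.2209    1.2115    0.0694]
  [  0.1630    0.0922    0.2051    0.0869    1.2179]
Total output x = L · d:
  x_0 = 1.0864·12 + 0.2035·36 + 0.0844·31 + 0.1158·11 + 0.1710·37 = 30.5800
  x_1 = 0.2005·12 + 1.1562·36 + 0.2245·31 + 0.1203·11 + 0.2473·37 = 61.4611
  x_2 = 0.1870·12 + 0.0872·36 + 1.0784·31 + 0.0788·11 + 0.1382·37 = 44.7936
  x_3 = 0.2056·12 + 0.0622·36 + 0.2209·31 + 1.2115·11 + 0.0694·37 = 27.4512
  x_4 = 0.1630·12 + 0.0922·36 + 0.2051·31 + 0.0869·11 + 1.2179·37 = 57.6509

27.4512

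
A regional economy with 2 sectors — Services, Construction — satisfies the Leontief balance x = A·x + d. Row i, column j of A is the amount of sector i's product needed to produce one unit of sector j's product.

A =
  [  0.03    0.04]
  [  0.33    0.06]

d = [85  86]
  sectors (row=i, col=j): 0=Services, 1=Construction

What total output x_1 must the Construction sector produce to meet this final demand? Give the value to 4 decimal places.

124.0485

Form M = I − A:
  [  0.97   -0.04]
  [ -0.33    0.94]
Leontief inverse L = M⁻¹:
  [  1.0461    0.0445]
  [  0.3672    1.0795]
Total output x = L · d:
  x_0 = 1.0461·85 + 0.0445·86 = 92.7443
  x_1 = 0.3672·85 + 1.0795·86 = 124.0485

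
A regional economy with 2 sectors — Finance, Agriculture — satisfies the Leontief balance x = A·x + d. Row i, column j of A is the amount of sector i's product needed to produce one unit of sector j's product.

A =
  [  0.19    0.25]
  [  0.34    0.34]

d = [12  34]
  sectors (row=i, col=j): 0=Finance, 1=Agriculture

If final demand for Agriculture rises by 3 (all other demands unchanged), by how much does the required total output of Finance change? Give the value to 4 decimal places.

Form M = I − A:
  [  0.81   -0.25]
  [ -0.34    0.66]
Leontief inverse L = M⁻¹:
  [  1.4680    0.5560]
  [  0.7562    1.8016]
Total output x = L · d:
  x_0 = 1.4680·12 + 0.5560·34 = 36.5214
  x_1 = 0.7562·12 + 1.8016·34 = 70.3292
Δx_0 = L[0,1] · Δd_1 = 0.5560 · 3 = 1.6681

1.6681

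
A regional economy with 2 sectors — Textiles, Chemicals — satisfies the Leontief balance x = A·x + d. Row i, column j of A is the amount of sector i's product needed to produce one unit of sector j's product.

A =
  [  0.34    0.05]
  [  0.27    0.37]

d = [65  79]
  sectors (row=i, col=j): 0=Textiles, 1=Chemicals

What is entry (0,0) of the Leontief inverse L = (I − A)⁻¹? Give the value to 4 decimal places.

L[0,0] = 1.5660

Form M = I − A:
  [  0.66   -0.05]
  [ -0.27    0.63]
Leontief inverse L = M⁻¹:
  [  1.5660    0.1243]
  [  0.6711    1.6406]
Total output x = L · d:
  x_0 = 1.5660·65 + 0.1243·79 = 111.6083
  x_1 = 0.6711·65 + 1.6406·79 = 173.2289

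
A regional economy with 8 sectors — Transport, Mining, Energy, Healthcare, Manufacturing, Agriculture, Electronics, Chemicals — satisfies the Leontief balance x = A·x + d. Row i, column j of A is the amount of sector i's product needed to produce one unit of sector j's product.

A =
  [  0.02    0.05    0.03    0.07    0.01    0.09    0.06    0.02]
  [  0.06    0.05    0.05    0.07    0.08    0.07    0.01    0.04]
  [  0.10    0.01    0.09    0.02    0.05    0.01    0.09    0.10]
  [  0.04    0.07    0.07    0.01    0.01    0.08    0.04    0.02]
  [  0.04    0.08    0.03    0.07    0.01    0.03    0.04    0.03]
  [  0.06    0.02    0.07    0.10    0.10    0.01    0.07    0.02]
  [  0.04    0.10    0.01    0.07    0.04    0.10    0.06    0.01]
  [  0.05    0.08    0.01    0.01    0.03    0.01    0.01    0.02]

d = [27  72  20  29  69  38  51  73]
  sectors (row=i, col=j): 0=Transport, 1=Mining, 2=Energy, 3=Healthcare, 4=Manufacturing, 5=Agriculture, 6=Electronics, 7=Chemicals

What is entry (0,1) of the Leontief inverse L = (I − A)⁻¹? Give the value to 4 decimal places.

Form M = I − A:
  [  0.98   -0.05   -0.03   -0.07   -0.01   -0.09   -0.06   -0.02]
  [ -0.06    0.95   -0.05   -0.07   -0.08   -0.07   -0.01   -0.04]
  [ -0.10   -0.01    0.91   -0.02   -0.05   -0.01   -0.09   -0.10]
  [ -0.04   -0.07   -0.07    0.99   -0.01   -0.08   -0.04   -0.02]
  [ -0.04   -0.08   -0.03   -0.07    0.99   -0.03   -0.04   -0.03]
  [ -0.06   -0.02   -0.07   -0.10   -0.10    0.99   -0.07   -0.02]
  [ -0.04   -0.10   -0.01   -0.07   -0.04   -0.10    0.94   -0.01]
  [ -0.05   -0.08   -0.01   -0.01   -0.03   -0.01   -0.01    0.98]
Leontief inverse L = M⁻¹:
  [  1.0501    0.0817    0.0589    0.1028    0.0381    0.1207    0.0889    0.0374]
  [  0.0952    1.0876    0.0838    0.1071    0.1083    0.1033    0.0432    0.0629]
  [  0.1376    0.0546    1.1199    0.0568    0.0768    0.0487    0.1272    0.1251]
  [  0.0717    0.0980    0.0987    1.0430    0.0391    0.1074    0.0696    0.0409]
  [  0.0674    0.1104    0.0558    0.0979    1.0336    0.0607    0.0640    0.0471]
  [  0.0960    0.0637    0.1037    0.1363    0.1245    1.0504    0.1065    0.0443]
  [  0.0754    0.1396    0.0444    0.1130    0.0746    0.1393    1.0931    0.0304]
  [  0.0673    0.1000    0.0255    0.0308    0.0456    0.0302    0.0243    1.0314]
Total output x = L · d:
  x_0 = 1.0501·27 + 0.0817·72 + 0.0589·20 + 0.1028·29 + 0.0381·69 + 0.1207·38 + 0.0889·51 + 0.0374·73 = 52.8789
  x_1 = 0.0952·27 + 1.0876·72 + 0.0838·20 + 0.1071·29 + 0.1083·69 + 0.1033·38 + 0.0432·51 + 0.0629·73 = 103.8515
  x_2 = 0.1376·27 + 0.0546·72 + 1.1199·20 + 0.0568·29 + 0.0768·69 + 0.0487·38 + 0.1272·51 + 0.1251·73 = 54.4678
  x_3 = 0.0717·27 + 0.0980·72 + 0.0987·20 + 1.0430·29 + 0.0391·69 + 0.1074·38 + 0.0696·51 + 0.0409·73 = 54.5240
  x_4 = 0.0674·27 + 0.1104·72 + 0.0558·20 + 0.0979·29 + 1.0336·69 + 0.0607·38 + 0.0640·51 + 0.0471·73 = 94.0490
  x_5 = 0.0960·27 + 0.0637·72 + 0.1037·20 + 0.1363·29 + 0.1245·69 + 1.0504·38 + 0.1065·51 + 0.0443·73 = 70.3740
  x_6 = 0.0754·27 + 0.1396·72 + 0.0444·20 + 0.1130·29 + 0.0746·69 + 0.1393·38 + 1.0931·51 + 0.0304·73 = 84.6526
  x_7 = 0.0673·27 + 0.1000·72 + 0.0255·20 + 0.0308·29 + 0.0456·69 + 0.0302·38 + 0.0243·51 + 1.0314·73 = 91.2385

L[0,1] = 0.0817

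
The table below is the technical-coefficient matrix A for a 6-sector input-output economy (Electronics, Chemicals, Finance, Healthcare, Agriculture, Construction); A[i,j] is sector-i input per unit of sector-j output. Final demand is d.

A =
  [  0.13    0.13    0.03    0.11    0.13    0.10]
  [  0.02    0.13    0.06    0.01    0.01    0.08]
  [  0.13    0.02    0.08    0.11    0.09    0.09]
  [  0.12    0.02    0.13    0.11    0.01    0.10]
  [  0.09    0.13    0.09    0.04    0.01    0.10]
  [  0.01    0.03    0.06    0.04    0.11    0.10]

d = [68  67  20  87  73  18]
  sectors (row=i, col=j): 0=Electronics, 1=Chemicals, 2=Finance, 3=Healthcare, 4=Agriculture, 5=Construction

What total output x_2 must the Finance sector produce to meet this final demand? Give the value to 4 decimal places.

75.2175

Form M = I − A:
  [  0.87   -0.13   -0.03   -0.11   -0.13   -0.10]
  [ -0.02    0.87   -0.06   -0.01   -0.01   -0.08]
  [ -0.13   -0.02    0.92   -0.11   -0.09   -0.09]
  [ -0.12   -0.02   -0.13    0.89   -0.01   -0.10]
  [ -0.09   -0.13   -0.09   -0.04    0.99   -0.10]
  [ -0.01   -0.03   -0.06   -0.04   -0.11    0.90]
Leontief inverse L = M⁻¹:
  [  1.2201    0.2260    0.1138    0.1857    0.1980    0.2097]
  [  0.0525    1.1711    0.0961    0.0392    0.0422    0.1286]
  [  0.2186    0.0934    1.1540    0.1861    0.1571    0.1861]
  [  0.2058    0.0810    0.1999    1.1868    0.0792    0.1907]
  [  0.1518    0.1937    0.1469    0.0950    1.0661    0.1778]
  [  0.0576    0.0750    0.1082    0.0801    0.1479    1.1603]
Total output x = L · d:
  x_0 = 1.2201·68 + 0.2260·67 + 0.1138·20 + 0.1857·87 + 0.1980·73 + 0.2097·18 = 134.7792
  x_1 = 0.0525·68 + 1.1711·67 + 0.0961·20 + 0.0392·87 + 0.0422·73 + 0.1286·18 = 92.7630
  x_2 = 0.2186·68 + 0.0934·67 + 1.1540·20 + 0.1861·87 + 0.1571·73 + 0.1861·18 = 75.2175
  x_3 = 0.2058·68 + 0.0810·67 + 0.1999·20 + 1.1868·87 + 0.0792·73 + 0.1907·18 = 135.8861
  x_4 = 0.1518·68 + 0.1937·67 + 0.1469·20 + 0.0950·87 + 1.0661·73 + 0.1778·18 = 115.5259
  x_5 = 0.0576·68 + 0.0750·67 + 0.1082·20 + 0.0801·87 + 0.1479·73 + 1.1603·18 = 49.7634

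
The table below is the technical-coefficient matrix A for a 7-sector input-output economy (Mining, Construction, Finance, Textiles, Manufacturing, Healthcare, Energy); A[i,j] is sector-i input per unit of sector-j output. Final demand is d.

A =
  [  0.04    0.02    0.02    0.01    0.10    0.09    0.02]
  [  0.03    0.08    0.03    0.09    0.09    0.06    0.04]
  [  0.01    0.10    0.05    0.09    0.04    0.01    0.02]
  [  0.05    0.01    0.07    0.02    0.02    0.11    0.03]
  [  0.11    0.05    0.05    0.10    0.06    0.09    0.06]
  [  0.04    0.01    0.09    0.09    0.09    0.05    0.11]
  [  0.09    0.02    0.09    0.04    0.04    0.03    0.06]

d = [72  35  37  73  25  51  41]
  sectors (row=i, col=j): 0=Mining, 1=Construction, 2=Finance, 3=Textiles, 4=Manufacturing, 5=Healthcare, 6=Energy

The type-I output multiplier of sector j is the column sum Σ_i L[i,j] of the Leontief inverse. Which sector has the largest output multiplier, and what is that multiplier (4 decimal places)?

Form M = I − A:
  [  0.96   -0.02   -0.02   -0.01   -0.10   -0.09   -0.02]
  [ -0.03    0.92   -0.03   -0.09   -0.09   -0.06   -0.04]
  [ -0.01   -0.10    0.95   -0.09   -0.04   -0.01   -0.02]
  [ -0.05   -0.01   -0.07    0.98   -0.02   -0.11   -0.03]
  [ -0.11   -0.05   -0.05   -0.10    0.94   -0.09   -0.06]
  [ -0.04   -0.01   -0.09   -0.09   -0.09    0.95   -0.11]
  [ -0.09   -0.02   -0.09   -0.04   -0.04   -0.03    0.94]
Leontief inverse L = M⁻¹:
  [  1.0712    0.0391    0.0508    0.0464    0.1349    0.1242    0.0502]
  [  0.0692    1.1077    0.0708    0.1355    0.1329    0.1079    0.0755]
  [  0.0355    0.1246    1.0784    0.1239    0.0704    0.0449    0.0427]
  [  0.0742    0.0298    0.1016    1.0538    0.0533    0.1389    0.0583]
  [  0.1546    0.0801    0.0990    0.1493    1.1137    0.1468    0.1018]
  [  0.0848    0.0408    0.1383    0.1378    0.1331    1.0979    0.1479]
  [  0.1199    0.0452    0.1226    0.0748    0.0764    0.0657    1.0859]
Total output x = L · d:
  x_0 = 1.0712·72 + 0.0391·35 + 0.0508·37 + 0.0464·73 + 0.1349·25 + 0.1242·51 + 0.0502·41 = 95.5236
  x_1 = 0.0692·72 + 1.1077·35 + 0.0708·37 + 0.1355·73 + 0.1329·25 + 0.1079·51 + 0.0755·41 = 68.1838
  x_2 = 0.0355·72 + 0.1246·35 + 1.0784·37 + 0.1239·73 + 0.0704·25 + 0.0449·51 + 0.0427·41 = 61.6666
  x_3 = 0.0742·72 + 0.0298·35 + 0.1016·37 + 1.0538·73 + 0.0533·25 + 0.1389·51 + 0.0583·41 = 97.8811
  x_4 = 0.1546·72 + 0.0801·35 + 0.0990·37 + 0.1493·73 + 1.1137·25 + 0.1468·51 + 0.1018·41 = 67.9948
  x_5 = 0.0848·72 + 0.0408·35 + 0.1383·37 + 0.1378·73 + 0.1331·25 + 1.0979·51 + 0.1479·41 = 88.0845
  x_6 = 0.1199·72 + 0.0452·35 + 0.1226·37 + 0.0748·73 + 0.0764·25 + 0.0657·51 + 1.0859·41 = 69.9876
Output multipliers (column sums of L):
  Mining: 1.6093
  Construction: 1.4672
  Finance: 1.6615
  Textiles: 1.7214
  Manufacturing: 1.7146
  Healthcare: 1.7263
  Energy: 1.5623

Healthcare (1.7263)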